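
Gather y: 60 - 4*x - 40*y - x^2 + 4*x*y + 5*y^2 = -x^2 - 4*x + 5*y^2 + y*(4*x - 40) + 60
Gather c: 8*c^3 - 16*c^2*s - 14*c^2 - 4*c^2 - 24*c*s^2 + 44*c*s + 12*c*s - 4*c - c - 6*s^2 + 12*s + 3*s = 8*c^3 + c^2*(-16*s - 18) + c*(-24*s^2 + 56*s - 5) - 6*s^2 + 15*s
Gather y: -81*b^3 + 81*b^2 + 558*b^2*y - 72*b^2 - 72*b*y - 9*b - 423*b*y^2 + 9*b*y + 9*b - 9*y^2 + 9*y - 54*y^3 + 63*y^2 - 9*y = -81*b^3 + 9*b^2 - 54*y^3 + y^2*(54 - 423*b) + y*(558*b^2 - 63*b)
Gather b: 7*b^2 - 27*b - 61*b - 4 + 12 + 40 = 7*b^2 - 88*b + 48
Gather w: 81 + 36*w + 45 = 36*w + 126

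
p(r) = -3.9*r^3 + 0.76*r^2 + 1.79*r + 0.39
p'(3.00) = -98.95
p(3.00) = -92.70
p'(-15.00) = -2653.51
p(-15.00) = 13307.04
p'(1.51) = -22.59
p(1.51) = -8.60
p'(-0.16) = 1.25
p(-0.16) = 0.14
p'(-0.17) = 1.19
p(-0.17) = 0.13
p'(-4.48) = -239.84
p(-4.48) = 358.29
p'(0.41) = 0.45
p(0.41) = 0.98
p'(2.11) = -47.09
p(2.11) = -29.09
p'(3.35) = -124.42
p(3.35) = -131.71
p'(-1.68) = -33.79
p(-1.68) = 18.02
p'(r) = -11.7*r^2 + 1.52*r + 1.79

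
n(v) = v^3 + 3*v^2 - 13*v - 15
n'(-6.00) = 59.00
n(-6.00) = -45.00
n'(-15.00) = 572.00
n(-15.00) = -2520.00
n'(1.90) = 9.23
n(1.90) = -22.01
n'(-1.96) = -13.24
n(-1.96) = 14.48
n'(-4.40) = 18.68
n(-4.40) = 15.10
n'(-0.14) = -13.78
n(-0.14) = -13.12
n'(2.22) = 15.11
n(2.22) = -18.13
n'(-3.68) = 5.55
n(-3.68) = 23.63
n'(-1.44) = -15.42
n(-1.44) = 6.95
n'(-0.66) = -15.65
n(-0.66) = -5.40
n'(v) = 3*v^2 + 6*v - 13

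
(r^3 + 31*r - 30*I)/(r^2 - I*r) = r + I + 30/r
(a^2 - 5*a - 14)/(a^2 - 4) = (a - 7)/(a - 2)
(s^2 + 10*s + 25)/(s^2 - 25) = (s + 5)/(s - 5)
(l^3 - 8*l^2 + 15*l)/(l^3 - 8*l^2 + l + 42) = l*(l - 5)/(l^2 - 5*l - 14)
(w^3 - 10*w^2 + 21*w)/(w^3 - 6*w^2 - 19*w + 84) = w/(w + 4)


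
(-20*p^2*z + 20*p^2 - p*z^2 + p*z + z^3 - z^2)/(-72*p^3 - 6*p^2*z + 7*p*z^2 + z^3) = (-5*p*z + 5*p + z^2 - z)/(-18*p^2 + 3*p*z + z^2)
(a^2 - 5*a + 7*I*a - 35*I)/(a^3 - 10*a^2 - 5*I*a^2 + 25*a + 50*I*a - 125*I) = (a + 7*I)/(a^2 - 5*a*(1 + I) + 25*I)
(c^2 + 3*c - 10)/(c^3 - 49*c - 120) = (c - 2)/(c^2 - 5*c - 24)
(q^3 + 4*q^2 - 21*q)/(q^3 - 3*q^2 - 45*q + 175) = q*(q - 3)/(q^2 - 10*q + 25)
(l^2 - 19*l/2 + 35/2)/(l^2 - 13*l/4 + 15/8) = 4*(l - 7)/(4*l - 3)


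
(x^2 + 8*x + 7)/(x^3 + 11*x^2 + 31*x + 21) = 1/(x + 3)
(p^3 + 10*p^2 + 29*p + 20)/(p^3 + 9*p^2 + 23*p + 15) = (p + 4)/(p + 3)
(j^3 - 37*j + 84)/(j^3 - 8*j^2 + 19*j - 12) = (j + 7)/(j - 1)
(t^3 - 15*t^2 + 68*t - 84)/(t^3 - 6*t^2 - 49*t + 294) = (t - 2)/(t + 7)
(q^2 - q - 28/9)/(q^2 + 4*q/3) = (q - 7/3)/q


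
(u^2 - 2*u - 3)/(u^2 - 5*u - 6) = (u - 3)/(u - 6)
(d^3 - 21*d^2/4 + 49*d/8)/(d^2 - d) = (8*d^2 - 42*d + 49)/(8*(d - 1))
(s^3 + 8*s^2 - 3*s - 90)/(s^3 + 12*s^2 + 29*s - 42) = (s^2 + 2*s - 15)/(s^2 + 6*s - 7)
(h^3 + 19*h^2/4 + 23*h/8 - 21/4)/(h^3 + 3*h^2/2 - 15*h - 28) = (h - 3/4)/(h - 4)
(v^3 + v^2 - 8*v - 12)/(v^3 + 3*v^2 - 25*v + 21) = (v^2 + 4*v + 4)/(v^2 + 6*v - 7)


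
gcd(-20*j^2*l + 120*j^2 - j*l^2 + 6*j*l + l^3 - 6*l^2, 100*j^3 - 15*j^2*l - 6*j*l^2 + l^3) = 20*j^2 + j*l - l^2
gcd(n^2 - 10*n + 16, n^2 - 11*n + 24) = n - 8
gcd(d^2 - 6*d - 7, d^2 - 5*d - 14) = d - 7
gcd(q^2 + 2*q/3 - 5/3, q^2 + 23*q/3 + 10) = q + 5/3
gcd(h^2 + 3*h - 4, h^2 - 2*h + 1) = h - 1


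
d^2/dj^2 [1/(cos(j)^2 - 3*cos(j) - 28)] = (4*sin(j)^4 - 123*sin(j)^2 - 291*cos(j)/4 - 9*cos(3*j)/4 + 45)/(sin(j)^2 + 3*cos(j) + 27)^3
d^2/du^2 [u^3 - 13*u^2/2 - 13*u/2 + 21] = 6*u - 13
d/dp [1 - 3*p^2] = -6*p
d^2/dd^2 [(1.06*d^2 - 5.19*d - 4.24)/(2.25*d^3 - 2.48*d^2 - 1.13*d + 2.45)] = (10.7325*d^6 - 157.64625*d^5 - 67.6485*d^4 + 200.56831*d^3 + 290.176884*d^2 - 120.261696*d - 78.364322)/(11.390625*d^9 - 37.665*d^8 + 24.353325*d^7 + 59.788783*d^6 - 94.256781*d^5 - 1.66944599999999*d^4 + 80.269258*d^3 - 35.273385*d^2 - 20.348475*d + 14.706125)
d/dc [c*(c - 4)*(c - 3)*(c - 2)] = 4*c^3 - 27*c^2 + 52*c - 24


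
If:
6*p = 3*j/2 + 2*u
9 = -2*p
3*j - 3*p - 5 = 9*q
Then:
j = -4*u/3 - 18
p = -9/2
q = -4*u/9 - 91/18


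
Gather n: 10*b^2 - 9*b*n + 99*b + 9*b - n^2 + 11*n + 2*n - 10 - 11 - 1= 10*b^2 + 108*b - n^2 + n*(13 - 9*b) - 22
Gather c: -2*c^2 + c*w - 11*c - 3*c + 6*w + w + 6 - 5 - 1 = -2*c^2 + c*(w - 14) + 7*w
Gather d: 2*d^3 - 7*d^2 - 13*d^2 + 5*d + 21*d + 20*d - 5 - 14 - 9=2*d^3 - 20*d^2 + 46*d - 28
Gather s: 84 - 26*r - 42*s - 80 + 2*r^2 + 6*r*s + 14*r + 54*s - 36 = 2*r^2 - 12*r + s*(6*r + 12) - 32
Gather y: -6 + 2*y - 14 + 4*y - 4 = 6*y - 24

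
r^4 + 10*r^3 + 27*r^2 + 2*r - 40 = (r - 1)*(r + 2)*(r + 4)*(r + 5)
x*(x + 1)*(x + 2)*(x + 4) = x^4 + 7*x^3 + 14*x^2 + 8*x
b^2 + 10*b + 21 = (b + 3)*(b + 7)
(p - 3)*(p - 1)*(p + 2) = p^3 - 2*p^2 - 5*p + 6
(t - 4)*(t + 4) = t^2 - 16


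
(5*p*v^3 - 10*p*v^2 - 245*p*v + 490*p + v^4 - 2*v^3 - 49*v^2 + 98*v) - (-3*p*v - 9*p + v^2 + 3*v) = 5*p*v^3 - 10*p*v^2 - 242*p*v + 499*p + v^4 - 2*v^3 - 50*v^2 + 95*v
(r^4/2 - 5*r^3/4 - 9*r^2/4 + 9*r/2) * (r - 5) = r^5/2 - 15*r^4/4 + 4*r^3 + 63*r^2/4 - 45*r/2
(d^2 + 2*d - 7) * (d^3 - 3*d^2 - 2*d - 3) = d^5 - d^4 - 15*d^3 + 14*d^2 + 8*d + 21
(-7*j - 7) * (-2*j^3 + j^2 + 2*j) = 14*j^4 + 7*j^3 - 21*j^2 - 14*j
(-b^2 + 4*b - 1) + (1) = -b^2 + 4*b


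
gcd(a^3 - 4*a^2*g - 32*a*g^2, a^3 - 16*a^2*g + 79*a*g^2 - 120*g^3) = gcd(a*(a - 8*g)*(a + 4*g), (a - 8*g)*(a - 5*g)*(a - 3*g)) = a - 8*g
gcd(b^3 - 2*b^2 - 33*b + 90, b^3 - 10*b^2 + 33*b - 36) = b - 3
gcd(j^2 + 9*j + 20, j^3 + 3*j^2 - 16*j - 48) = j + 4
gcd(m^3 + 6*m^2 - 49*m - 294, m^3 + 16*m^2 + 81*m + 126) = m^2 + 13*m + 42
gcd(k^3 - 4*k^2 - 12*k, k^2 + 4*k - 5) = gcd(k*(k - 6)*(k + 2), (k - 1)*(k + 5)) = 1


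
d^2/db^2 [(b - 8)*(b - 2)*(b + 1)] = 6*b - 18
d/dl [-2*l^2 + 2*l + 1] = 2 - 4*l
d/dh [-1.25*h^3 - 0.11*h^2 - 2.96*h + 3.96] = -3.75*h^2 - 0.22*h - 2.96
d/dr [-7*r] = -7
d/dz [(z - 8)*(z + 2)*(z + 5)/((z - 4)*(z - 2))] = (z^4 - 12*z^3 + 76*z^2 + 144*z - 848)/(z^4 - 12*z^3 + 52*z^2 - 96*z + 64)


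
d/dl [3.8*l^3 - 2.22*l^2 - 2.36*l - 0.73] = 11.4*l^2 - 4.44*l - 2.36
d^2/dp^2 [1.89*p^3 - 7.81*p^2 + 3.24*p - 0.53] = 11.34*p - 15.62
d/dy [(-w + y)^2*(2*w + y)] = -3*w^2 + 3*y^2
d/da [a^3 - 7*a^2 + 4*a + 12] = 3*a^2 - 14*a + 4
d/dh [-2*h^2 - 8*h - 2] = -4*h - 8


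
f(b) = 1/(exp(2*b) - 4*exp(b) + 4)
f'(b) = (-2*exp(2*b) + 4*exp(b))/(exp(2*b) - 4*exp(b) + 4)^2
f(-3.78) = 0.26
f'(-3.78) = 0.01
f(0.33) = 2.70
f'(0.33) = 12.31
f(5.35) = 0.00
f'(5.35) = -0.00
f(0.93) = 3.50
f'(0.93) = -33.19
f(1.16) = 0.71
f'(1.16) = -3.79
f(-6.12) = 0.25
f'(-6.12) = 0.00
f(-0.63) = 0.46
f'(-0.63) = 0.34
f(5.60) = 0.00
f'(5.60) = -0.00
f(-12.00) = 0.25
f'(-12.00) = 0.00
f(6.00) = 0.00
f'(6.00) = 0.00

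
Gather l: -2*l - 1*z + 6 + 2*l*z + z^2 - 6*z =l*(2*z - 2) + z^2 - 7*z + 6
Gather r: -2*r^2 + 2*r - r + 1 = -2*r^2 + r + 1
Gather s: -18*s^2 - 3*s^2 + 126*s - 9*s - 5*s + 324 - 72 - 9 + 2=-21*s^2 + 112*s + 245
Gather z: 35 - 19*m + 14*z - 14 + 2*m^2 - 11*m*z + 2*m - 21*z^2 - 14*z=2*m^2 - 11*m*z - 17*m - 21*z^2 + 21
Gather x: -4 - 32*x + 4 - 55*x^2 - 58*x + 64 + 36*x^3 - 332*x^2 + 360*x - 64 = 36*x^3 - 387*x^2 + 270*x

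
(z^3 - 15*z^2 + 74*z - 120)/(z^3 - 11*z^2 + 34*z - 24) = (z - 5)/(z - 1)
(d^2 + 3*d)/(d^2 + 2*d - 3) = d/(d - 1)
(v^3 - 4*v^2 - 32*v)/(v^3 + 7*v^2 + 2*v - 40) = v*(v - 8)/(v^2 + 3*v - 10)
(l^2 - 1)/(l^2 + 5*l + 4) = (l - 1)/(l + 4)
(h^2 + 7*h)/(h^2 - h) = (h + 7)/(h - 1)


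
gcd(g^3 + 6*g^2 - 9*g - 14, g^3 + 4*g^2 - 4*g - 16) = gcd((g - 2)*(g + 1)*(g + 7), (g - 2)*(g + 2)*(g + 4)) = g - 2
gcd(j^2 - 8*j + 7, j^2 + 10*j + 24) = 1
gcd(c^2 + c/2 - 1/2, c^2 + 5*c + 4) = c + 1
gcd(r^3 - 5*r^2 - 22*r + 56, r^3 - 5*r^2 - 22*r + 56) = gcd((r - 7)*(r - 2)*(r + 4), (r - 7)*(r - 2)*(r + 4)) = r^3 - 5*r^2 - 22*r + 56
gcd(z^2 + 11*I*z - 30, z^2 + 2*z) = 1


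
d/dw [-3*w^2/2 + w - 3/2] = 1 - 3*w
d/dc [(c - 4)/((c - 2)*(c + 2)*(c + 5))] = (-2*c^3 + 7*c^2 + 40*c - 36)/(c^6 + 10*c^5 + 17*c^4 - 80*c^3 - 184*c^2 + 160*c + 400)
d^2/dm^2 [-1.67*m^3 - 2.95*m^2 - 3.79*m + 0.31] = -10.02*m - 5.9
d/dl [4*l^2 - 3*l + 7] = 8*l - 3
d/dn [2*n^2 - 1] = 4*n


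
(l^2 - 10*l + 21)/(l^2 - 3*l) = (l - 7)/l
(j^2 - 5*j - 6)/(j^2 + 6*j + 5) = (j - 6)/(j + 5)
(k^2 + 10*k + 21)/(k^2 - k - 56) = (k + 3)/(k - 8)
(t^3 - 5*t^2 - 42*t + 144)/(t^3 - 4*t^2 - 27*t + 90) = (t^2 - 2*t - 48)/(t^2 - t - 30)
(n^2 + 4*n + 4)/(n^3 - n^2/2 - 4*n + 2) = 2*(n + 2)/(2*n^2 - 5*n + 2)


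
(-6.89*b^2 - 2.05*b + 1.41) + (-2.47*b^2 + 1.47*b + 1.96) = -9.36*b^2 - 0.58*b + 3.37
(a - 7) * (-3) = 21 - 3*a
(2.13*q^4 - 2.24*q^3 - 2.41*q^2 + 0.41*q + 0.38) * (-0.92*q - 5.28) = -1.9596*q^5 - 9.1856*q^4 + 14.0444*q^3 + 12.3476*q^2 - 2.5144*q - 2.0064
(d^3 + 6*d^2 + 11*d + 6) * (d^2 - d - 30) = d^5 + 5*d^4 - 25*d^3 - 185*d^2 - 336*d - 180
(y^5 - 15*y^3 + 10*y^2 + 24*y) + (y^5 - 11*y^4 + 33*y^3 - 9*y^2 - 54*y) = 2*y^5 - 11*y^4 + 18*y^3 + y^2 - 30*y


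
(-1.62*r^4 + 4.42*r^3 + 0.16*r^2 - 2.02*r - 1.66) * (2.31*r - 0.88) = -3.7422*r^5 + 11.6358*r^4 - 3.52*r^3 - 4.807*r^2 - 2.057*r + 1.4608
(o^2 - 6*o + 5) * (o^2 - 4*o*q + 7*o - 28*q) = o^4 - 4*o^3*q + o^3 - 4*o^2*q - 37*o^2 + 148*o*q + 35*o - 140*q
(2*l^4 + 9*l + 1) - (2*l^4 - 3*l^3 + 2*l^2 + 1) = 3*l^3 - 2*l^2 + 9*l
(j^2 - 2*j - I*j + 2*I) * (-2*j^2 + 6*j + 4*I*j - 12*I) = -2*j^4 + 10*j^3 + 6*I*j^3 - 8*j^2 - 30*I*j^2 - 20*j + 36*I*j + 24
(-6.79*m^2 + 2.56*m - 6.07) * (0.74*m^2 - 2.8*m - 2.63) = -5.0246*m^4 + 20.9064*m^3 + 6.1979*m^2 + 10.2632*m + 15.9641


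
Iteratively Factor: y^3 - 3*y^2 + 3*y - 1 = (y - 1)*(y^2 - 2*y + 1) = (y - 1)^2*(y - 1)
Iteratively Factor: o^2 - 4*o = (o - 4)*(o)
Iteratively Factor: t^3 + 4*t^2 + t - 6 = (t + 2)*(t^2 + 2*t - 3) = (t - 1)*(t + 2)*(t + 3)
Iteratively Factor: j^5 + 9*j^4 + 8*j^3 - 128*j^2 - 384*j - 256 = (j + 4)*(j^4 + 5*j^3 - 12*j^2 - 80*j - 64) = (j + 1)*(j + 4)*(j^3 + 4*j^2 - 16*j - 64) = (j - 4)*(j + 1)*(j + 4)*(j^2 + 8*j + 16) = (j - 4)*(j + 1)*(j + 4)^2*(j + 4)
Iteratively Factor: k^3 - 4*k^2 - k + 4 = (k + 1)*(k^2 - 5*k + 4) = (k - 4)*(k + 1)*(k - 1)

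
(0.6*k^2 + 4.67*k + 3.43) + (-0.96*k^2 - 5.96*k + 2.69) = -0.36*k^2 - 1.29*k + 6.12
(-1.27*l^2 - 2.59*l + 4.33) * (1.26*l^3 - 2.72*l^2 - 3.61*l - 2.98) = -1.6002*l^5 + 0.191*l^4 + 17.0853*l^3 + 1.3569*l^2 - 7.9131*l - 12.9034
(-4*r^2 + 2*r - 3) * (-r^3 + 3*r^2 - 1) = 4*r^5 - 14*r^4 + 9*r^3 - 5*r^2 - 2*r + 3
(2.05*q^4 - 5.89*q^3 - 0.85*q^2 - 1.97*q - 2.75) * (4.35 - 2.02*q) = -4.141*q^5 + 20.8153*q^4 - 23.9045*q^3 + 0.2819*q^2 - 3.0145*q - 11.9625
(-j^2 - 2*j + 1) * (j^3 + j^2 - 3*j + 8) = -j^5 - 3*j^4 + 2*j^3 - j^2 - 19*j + 8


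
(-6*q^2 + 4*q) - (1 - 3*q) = -6*q^2 + 7*q - 1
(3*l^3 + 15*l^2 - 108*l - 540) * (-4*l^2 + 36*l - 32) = -12*l^5 + 48*l^4 + 876*l^3 - 2208*l^2 - 15984*l + 17280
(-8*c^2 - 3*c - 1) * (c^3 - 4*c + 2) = -8*c^5 - 3*c^4 + 31*c^3 - 4*c^2 - 2*c - 2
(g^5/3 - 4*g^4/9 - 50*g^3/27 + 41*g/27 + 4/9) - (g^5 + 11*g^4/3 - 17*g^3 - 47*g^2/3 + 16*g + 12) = -2*g^5/3 - 37*g^4/9 + 409*g^3/27 + 47*g^2/3 - 391*g/27 - 104/9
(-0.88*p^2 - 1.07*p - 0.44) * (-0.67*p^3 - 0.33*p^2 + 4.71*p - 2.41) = 0.5896*p^5 + 1.0073*p^4 - 3.4969*p^3 - 2.7737*p^2 + 0.5063*p + 1.0604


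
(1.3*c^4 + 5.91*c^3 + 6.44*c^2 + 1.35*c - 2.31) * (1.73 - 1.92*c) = -2.496*c^5 - 9.0982*c^4 - 2.1405*c^3 + 8.5492*c^2 + 6.7707*c - 3.9963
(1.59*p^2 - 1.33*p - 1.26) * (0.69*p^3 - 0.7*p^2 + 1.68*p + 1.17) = 1.0971*p^5 - 2.0307*p^4 + 2.7328*p^3 + 0.5079*p^2 - 3.6729*p - 1.4742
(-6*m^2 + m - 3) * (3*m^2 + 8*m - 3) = -18*m^4 - 45*m^3 + 17*m^2 - 27*m + 9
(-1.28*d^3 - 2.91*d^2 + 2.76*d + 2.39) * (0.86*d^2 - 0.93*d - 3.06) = -1.1008*d^5 - 1.3122*d^4 + 8.9967*d^3 + 8.3932*d^2 - 10.6683*d - 7.3134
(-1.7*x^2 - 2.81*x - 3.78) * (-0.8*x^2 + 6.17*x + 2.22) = 1.36*x^4 - 8.241*x^3 - 18.0877*x^2 - 29.5608*x - 8.3916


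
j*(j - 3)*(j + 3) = j^3 - 9*j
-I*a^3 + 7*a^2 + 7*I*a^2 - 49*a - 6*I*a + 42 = (a - 6)*(a + 7*I)*(-I*a + I)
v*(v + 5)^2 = v^3 + 10*v^2 + 25*v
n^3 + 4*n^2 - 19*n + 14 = (n - 2)*(n - 1)*(n + 7)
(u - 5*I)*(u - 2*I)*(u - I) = u^3 - 8*I*u^2 - 17*u + 10*I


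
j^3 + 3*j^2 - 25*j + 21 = (j - 3)*(j - 1)*(j + 7)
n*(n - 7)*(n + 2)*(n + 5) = n^4 - 39*n^2 - 70*n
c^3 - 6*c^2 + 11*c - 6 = (c - 3)*(c - 2)*(c - 1)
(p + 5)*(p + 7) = p^2 + 12*p + 35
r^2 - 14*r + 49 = (r - 7)^2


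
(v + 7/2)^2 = v^2 + 7*v + 49/4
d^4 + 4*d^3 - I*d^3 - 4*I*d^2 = d^2*(d + 4)*(d - I)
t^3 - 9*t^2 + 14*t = t*(t - 7)*(t - 2)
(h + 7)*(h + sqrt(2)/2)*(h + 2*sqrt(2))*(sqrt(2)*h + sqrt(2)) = sqrt(2)*h^4 + 5*h^3 + 8*sqrt(2)*h^3 + 9*sqrt(2)*h^2 + 40*h^2 + 16*sqrt(2)*h + 35*h + 14*sqrt(2)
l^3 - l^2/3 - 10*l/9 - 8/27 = (l - 4/3)*(l + 1/3)*(l + 2/3)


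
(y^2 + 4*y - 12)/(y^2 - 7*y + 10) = (y + 6)/(y - 5)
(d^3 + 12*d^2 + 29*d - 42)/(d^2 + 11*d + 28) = (d^2 + 5*d - 6)/(d + 4)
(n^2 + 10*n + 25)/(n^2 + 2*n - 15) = (n + 5)/(n - 3)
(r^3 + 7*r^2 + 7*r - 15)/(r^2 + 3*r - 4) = (r^2 + 8*r + 15)/(r + 4)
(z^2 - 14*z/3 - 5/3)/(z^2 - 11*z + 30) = (z + 1/3)/(z - 6)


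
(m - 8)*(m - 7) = m^2 - 15*m + 56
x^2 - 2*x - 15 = (x - 5)*(x + 3)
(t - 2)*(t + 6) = t^2 + 4*t - 12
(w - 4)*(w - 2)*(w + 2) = w^3 - 4*w^2 - 4*w + 16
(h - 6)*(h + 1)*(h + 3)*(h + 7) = h^4 + 5*h^3 - 35*h^2 - 165*h - 126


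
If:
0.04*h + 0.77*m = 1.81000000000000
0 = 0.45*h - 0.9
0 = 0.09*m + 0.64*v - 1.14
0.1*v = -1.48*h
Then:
No Solution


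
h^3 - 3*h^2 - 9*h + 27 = (h - 3)^2*(h + 3)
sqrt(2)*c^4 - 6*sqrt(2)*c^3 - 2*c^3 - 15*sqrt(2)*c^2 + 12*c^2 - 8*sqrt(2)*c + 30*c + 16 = (c - 8)*(c + 1)*(c - sqrt(2))*(sqrt(2)*c + sqrt(2))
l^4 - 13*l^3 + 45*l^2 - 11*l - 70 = (l - 7)*(l - 5)*(l - 2)*(l + 1)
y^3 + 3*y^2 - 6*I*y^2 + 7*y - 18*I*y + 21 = (y + 3)*(y - 7*I)*(y + I)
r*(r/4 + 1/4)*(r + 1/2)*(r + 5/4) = r^4/4 + 11*r^3/16 + 19*r^2/32 + 5*r/32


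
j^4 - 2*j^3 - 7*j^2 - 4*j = j*(j - 4)*(j + 1)^2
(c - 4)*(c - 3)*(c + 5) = c^3 - 2*c^2 - 23*c + 60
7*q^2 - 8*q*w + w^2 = (-7*q + w)*(-q + w)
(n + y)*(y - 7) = n*y - 7*n + y^2 - 7*y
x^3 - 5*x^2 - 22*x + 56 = (x - 7)*(x - 2)*(x + 4)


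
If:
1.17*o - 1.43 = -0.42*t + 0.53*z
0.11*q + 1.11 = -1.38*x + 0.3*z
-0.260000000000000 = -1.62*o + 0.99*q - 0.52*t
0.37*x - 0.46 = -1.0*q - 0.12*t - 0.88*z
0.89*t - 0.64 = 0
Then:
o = 0.70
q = 1.26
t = 0.72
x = -1.03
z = -0.58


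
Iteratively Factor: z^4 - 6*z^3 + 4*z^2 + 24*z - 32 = (z + 2)*(z^3 - 8*z^2 + 20*z - 16) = (z - 4)*(z + 2)*(z^2 - 4*z + 4) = (z - 4)*(z - 2)*(z + 2)*(z - 2)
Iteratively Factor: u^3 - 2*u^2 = (u)*(u^2 - 2*u) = u*(u - 2)*(u)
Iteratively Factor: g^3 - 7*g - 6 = (g + 2)*(g^2 - 2*g - 3) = (g - 3)*(g + 2)*(g + 1)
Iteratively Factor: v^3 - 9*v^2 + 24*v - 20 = (v - 2)*(v^2 - 7*v + 10) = (v - 2)^2*(v - 5)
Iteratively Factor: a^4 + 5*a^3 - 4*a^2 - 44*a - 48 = (a + 4)*(a^3 + a^2 - 8*a - 12) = (a + 2)*(a + 4)*(a^2 - a - 6) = (a + 2)^2*(a + 4)*(a - 3)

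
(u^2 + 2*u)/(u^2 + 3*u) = (u + 2)/(u + 3)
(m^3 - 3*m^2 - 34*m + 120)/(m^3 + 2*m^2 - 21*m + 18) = (m^2 - 9*m + 20)/(m^2 - 4*m + 3)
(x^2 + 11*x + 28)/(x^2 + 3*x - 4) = (x + 7)/(x - 1)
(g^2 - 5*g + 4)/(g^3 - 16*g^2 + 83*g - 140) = (g - 1)/(g^2 - 12*g + 35)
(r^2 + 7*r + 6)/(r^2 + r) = (r + 6)/r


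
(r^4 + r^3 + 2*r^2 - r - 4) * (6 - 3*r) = -3*r^5 + 3*r^4 + 15*r^2 + 6*r - 24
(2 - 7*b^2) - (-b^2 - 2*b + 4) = -6*b^2 + 2*b - 2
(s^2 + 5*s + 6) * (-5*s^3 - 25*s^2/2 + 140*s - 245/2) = -5*s^5 - 75*s^4/2 + 95*s^3/2 + 1005*s^2/2 + 455*s/2 - 735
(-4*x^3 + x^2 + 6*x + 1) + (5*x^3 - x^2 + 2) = x^3 + 6*x + 3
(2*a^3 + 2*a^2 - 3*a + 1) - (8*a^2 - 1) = 2*a^3 - 6*a^2 - 3*a + 2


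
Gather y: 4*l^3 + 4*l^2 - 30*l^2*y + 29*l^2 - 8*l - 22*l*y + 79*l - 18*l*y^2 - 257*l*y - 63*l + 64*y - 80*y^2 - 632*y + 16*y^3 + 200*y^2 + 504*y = 4*l^3 + 33*l^2 + 8*l + 16*y^3 + y^2*(120 - 18*l) + y*(-30*l^2 - 279*l - 64)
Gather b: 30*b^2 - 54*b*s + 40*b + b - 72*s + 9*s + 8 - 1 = 30*b^2 + b*(41 - 54*s) - 63*s + 7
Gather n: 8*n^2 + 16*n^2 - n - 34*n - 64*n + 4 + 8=24*n^2 - 99*n + 12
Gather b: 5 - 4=1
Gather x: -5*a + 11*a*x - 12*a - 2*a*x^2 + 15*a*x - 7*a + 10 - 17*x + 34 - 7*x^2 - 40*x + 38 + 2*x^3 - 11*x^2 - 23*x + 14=-24*a + 2*x^3 + x^2*(-2*a - 18) + x*(26*a - 80) + 96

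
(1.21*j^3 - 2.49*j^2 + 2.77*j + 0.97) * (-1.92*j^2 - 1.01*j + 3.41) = -2.3232*j^5 + 3.5587*j^4 + 1.3226*j^3 - 13.151*j^2 + 8.466*j + 3.3077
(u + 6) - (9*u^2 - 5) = -9*u^2 + u + 11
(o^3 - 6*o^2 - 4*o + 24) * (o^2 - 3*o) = o^5 - 9*o^4 + 14*o^3 + 36*o^2 - 72*o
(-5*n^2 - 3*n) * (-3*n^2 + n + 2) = 15*n^4 + 4*n^3 - 13*n^2 - 6*n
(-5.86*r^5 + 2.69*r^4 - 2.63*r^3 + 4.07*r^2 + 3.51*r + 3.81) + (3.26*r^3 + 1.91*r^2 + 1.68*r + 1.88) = -5.86*r^5 + 2.69*r^4 + 0.63*r^3 + 5.98*r^2 + 5.19*r + 5.69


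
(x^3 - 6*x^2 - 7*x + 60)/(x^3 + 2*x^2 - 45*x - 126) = (x^2 - 9*x + 20)/(x^2 - x - 42)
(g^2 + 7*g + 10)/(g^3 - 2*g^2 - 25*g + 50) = (g + 2)/(g^2 - 7*g + 10)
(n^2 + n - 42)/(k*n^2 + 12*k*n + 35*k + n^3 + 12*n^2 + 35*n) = (n - 6)/(k*n + 5*k + n^2 + 5*n)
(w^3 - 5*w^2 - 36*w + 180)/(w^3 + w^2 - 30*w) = (w - 6)/w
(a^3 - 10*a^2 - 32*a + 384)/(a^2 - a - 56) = (a^2 - 2*a - 48)/(a + 7)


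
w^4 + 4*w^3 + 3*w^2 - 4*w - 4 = (w - 1)*(w + 1)*(w + 2)^2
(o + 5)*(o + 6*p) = o^2 + 6*o*p + 5*o + 30*p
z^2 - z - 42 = (z - 7)*(z + 6)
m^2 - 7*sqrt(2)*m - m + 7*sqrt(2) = (m - 1)*(m - 7*sqrt(2))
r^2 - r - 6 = (r - 3)*(r + 2)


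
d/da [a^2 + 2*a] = 2*a + 2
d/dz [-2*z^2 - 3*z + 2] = -4*z - 3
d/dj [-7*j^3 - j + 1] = -21*j^2 - 1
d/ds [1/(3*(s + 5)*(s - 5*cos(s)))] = -(s + (s + 5)*(5*sin(s) + 1) - 5*cos(s))/(3*(s + 5)^2*(s - 5*cos(s))^2)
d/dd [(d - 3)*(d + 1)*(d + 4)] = 3*d^2 + 4*d - 11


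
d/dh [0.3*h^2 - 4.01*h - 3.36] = 0.6*h - 4.01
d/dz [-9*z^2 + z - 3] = 1 - 18*z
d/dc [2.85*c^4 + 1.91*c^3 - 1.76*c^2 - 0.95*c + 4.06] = 11.4*c^3 + 5.73*c^2 - 3.52*c - 0.95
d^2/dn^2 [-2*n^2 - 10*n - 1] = -4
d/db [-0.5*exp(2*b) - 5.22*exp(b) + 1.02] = (-1.0*exp(b) - 5.22)*exp(b)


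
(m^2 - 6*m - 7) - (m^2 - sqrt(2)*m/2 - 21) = -6*m + sqrt(2)*m/2 + 14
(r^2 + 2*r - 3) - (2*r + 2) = r^2 - 5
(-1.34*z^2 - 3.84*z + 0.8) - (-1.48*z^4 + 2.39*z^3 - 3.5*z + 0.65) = 1.48*z^4 - 2.39*z^3 - 1.34*z^2 - 0.34*z + 0.15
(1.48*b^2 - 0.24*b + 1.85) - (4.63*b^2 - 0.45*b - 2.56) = -3.15*b^2 + 0.21*b + 4.41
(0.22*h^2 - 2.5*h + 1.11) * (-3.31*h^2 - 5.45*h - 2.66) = -0.7282*h^4 + 7.076*h^3 + 9.3657*h^2 + 0.600499999999999*h - 2.9526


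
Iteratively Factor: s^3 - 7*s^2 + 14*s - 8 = (s - 1)*(s^2 - 6*s + 8) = (s - 2)*(s - 1)*(s - 4)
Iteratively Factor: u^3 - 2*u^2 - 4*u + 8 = (u + 2)*(u^2 - 4*u + 4) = (u - 2)*(u + 2)*(u - 2)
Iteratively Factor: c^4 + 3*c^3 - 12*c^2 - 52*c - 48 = (c - 4)*(c^3 + 7*c^2 + 16*c + 12) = (c - 4)*(c + 2)*(c^2 + 5*c + 6) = (c - 4)*(c + 2)^2*(c + 3)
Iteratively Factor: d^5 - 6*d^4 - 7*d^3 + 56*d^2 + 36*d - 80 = (d - 1)*(d^4 - 5*d^3 - 12*d^2 + 44*d + 80) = (d - 1)*(d + 2)*(d^3 - 7*d^2 + 2*d + 40) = (d - 5)*(d - 1)*(d + 2)*(d^2 - 2*d - 8) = (d - 5)*(d - 1)*(d + 2)^2*(d - 4)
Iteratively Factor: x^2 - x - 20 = (x - 5)*(x + 4)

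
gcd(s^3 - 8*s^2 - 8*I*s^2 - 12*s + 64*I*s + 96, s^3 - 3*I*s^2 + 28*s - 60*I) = s^2 - 8*I*s - 12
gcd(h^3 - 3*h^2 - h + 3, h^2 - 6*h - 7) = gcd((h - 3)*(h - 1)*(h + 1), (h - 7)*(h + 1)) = h + 1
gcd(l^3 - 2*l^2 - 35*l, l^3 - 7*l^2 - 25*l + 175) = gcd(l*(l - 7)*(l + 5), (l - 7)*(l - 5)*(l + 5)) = l^2 - 2*l - 35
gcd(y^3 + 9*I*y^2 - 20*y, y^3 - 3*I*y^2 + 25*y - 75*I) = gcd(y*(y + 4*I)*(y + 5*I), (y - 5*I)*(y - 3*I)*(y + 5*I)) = y + 5*I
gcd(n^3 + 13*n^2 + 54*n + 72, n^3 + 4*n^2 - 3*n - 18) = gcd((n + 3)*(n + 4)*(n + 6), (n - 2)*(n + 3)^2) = n + 3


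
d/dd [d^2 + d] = 2*d + 1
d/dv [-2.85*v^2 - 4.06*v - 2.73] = -5.7*v - 4.06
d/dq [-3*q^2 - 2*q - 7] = -6*q - 2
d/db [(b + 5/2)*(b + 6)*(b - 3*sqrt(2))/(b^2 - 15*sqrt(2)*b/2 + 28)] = (4*b^4 - 60*sqrt(2)*b^3 - 153*sqrt(2)*b^2 + 456*b^2 - 312*sqrt(2)*b + 1904*b - 2856*sqrt(2) - 1020)/(2*(2*b^4 - 30*sqrt(2)*b^3 + 337*b^2 - 840*sqrt(2)*b + 1568))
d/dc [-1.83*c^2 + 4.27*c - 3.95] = 4.27 - 3.66*c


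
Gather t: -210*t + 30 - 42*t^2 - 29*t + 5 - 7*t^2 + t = -49*t^2 - 238*t + 35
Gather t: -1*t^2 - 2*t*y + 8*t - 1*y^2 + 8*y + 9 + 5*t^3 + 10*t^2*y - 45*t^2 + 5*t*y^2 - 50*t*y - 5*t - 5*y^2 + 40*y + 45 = 5*t^3 + t^2*(10*y - 46) + t*(5*y^2 - 52*y + 3) - 6*y^2 + 48*y + 54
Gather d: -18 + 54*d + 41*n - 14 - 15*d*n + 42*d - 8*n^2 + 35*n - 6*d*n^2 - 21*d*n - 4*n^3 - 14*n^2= d*(-6*n^2 - 36*n + 96) - 4*n^3 - 22*n^2 + 76*n - 32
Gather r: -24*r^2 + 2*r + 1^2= -24*r^2 + 2*r + 1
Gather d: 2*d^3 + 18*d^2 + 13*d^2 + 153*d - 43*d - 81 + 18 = 2*d^3 + 31*d^2 + 110*d - 63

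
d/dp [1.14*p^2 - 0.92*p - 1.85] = 2.28*p - 0.92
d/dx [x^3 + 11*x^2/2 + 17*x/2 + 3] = 3*x^2 + 11*x + 17/2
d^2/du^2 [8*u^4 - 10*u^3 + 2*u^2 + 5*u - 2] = 96*u^2 - 60*u + 4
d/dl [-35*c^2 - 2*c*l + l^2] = -2*c + 2*l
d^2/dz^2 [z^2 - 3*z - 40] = 2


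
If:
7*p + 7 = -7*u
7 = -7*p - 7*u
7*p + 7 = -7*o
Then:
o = u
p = -u - 1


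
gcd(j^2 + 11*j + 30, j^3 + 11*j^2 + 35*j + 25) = j + 5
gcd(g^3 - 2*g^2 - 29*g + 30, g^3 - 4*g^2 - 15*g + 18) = g^2 - 7*g + 6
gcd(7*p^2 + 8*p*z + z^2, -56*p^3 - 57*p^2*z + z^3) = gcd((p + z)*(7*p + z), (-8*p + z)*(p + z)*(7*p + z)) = 7*p^2 + 8*p*z + z^2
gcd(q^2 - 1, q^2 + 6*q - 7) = q - 1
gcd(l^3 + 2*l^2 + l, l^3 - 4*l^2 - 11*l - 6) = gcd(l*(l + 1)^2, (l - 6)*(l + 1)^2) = l^2 + 2*l + 1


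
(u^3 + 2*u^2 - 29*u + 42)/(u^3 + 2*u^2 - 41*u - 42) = (u^2 - 5*u + 6)/(u^2 - 5*u - 6)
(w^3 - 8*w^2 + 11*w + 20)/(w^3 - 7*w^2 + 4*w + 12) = (w^2 - 9*w + 20)/(w^2 - 8*w + 12)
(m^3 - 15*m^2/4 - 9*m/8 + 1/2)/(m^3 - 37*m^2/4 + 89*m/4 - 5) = (m + 1/2)/(m - 5)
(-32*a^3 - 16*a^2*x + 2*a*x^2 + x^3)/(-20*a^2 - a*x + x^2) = (-8*a^2 - 2*a*x + x^2)/(-5*a + x)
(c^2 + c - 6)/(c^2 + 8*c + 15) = (c - 2)/(c + 5)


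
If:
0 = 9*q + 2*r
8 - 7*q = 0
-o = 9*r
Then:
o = 324/7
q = 8/7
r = -36/7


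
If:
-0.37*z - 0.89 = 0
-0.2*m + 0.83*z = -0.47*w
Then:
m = 2.35*w - 9.98243243243243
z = -2.41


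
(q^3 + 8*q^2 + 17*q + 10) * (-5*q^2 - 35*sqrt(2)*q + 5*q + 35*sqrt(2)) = -5*q^5 - 35*sqrt(2)*q^4 - 35*q^4 - 245*sqrt(2)*q^3 - 45*q^3 - 315*sqrt(2)*q^2 + 35*q^2 + 50*q + 245*sqrt(2)*q + 350*sqrt(2)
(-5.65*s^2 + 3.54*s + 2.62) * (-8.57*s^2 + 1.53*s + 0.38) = 48.4205*s^4 - 38.9823*s^3 - 19.1842*s^2 + 5.3538*s + 0.9956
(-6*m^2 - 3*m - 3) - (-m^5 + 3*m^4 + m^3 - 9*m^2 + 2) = m^5 - 3*m^4 - m^3 + 3*m^2 - 3*m - 5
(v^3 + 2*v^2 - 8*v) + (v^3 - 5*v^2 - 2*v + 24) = 2*v^3 - 3*v^2 - 10*v + 24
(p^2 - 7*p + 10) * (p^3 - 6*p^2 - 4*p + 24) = p^5 - 13*p^4 + 48*p^3 - 8*p^2 - 208*p + 240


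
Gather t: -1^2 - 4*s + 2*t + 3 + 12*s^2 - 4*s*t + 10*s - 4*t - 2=12*s^2 + 6*s + t*(-4*s - 2)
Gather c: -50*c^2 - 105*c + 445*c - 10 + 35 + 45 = -50*c^2 + 340*c + 70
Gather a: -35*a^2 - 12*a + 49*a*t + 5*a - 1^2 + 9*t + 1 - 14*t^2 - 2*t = -35*a^2 + a*(49*t - 7) - 14*t^2 + 7*t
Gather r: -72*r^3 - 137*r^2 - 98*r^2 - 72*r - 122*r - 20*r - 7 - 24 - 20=-72*r^3 - 235*r^2 - 214*r - 51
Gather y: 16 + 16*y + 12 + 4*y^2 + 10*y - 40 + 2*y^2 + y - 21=6*y^2 + 27*y - 33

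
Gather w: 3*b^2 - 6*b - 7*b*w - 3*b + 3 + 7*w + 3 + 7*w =3*b^2 - 9*b + w*(14 - 7*b) + 6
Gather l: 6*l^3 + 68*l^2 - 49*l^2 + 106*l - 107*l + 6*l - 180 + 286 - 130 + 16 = 6*l^3 + 19*l^2 + 5*l - 8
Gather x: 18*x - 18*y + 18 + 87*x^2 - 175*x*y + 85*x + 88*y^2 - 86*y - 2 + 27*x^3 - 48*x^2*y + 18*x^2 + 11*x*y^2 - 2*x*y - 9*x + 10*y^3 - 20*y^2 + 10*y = 27*x^3 + x^2*(105 - 48*y) + x*(11*y^2 - 177*y + 94) + 10*y^3 + 68*y^2 - 94*y + 16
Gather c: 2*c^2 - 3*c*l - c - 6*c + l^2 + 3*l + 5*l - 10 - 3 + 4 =2*c^2 + c*(-3*l - 7) + l^2 + 8*l - 9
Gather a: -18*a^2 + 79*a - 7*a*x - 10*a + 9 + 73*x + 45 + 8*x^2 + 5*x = -18*a^2 + a*(69 - 7*x) + 8*x^2 + 78*x + 54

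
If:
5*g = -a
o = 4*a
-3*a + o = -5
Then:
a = -5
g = 1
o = -20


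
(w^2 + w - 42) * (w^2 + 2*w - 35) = w^4 + 3*w^3 - 75*w^2 - 119*w + 1470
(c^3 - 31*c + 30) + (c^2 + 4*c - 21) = c^3 + c^2 - 27*c + 9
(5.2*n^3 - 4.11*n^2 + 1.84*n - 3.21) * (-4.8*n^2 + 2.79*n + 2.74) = -24.96*n^5 + 34.236*n^4 - 6.0509*n^3 + 9.2802*n^2 - 3.9143*n - 8.7954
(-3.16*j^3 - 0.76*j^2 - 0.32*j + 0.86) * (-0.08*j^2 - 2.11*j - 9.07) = 0.2528*j^5 + 6.7284*j^4 + 30.2904*j^3 + 7.4996*j^2 + 1.0878*j - 7.8002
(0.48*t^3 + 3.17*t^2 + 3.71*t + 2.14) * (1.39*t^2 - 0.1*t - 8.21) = 0.6672*t^5 + 4.3583*t^4 + 0.899099999999999*t^3 - 23.4221*t^2 - 30.6731*t - 17.5694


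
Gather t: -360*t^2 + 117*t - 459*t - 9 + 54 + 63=-360*t^2 - 342*t + 108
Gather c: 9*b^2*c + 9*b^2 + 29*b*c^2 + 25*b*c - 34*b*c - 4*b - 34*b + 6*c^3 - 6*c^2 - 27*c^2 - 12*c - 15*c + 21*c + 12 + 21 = 9*b^2 - 38*b + 6*c^3 + c^2*(29*b - 33) + c*(9*b^2 - 9*b - 6) + 33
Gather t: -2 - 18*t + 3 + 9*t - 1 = -9*t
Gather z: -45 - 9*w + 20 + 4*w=-5*w - 25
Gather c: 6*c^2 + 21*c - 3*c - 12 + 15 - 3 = 6*c^2 + 18*c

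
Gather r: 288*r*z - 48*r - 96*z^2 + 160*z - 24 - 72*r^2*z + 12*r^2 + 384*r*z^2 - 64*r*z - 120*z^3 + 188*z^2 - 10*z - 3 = r^2*(12 - 72*z) + r*(384*z^2 + 224*z - 48) - 120*z^3 + 92*z^2 + 150*z - 27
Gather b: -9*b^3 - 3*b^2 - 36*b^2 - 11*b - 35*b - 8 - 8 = -9*b^3 - 39*b^2 - 46*b - 16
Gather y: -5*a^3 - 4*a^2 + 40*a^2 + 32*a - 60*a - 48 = -5*a^3 + 36*a^2 - 28*a - 48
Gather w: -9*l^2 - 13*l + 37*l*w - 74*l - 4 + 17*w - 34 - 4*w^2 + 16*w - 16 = -9*l^2 - 87*l - 4*w^2 + w*(37*l + 33) - 54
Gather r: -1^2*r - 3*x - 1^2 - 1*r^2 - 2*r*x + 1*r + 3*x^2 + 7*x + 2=-r^2 - 2*r*x + 3*x^2 + 4*x + 1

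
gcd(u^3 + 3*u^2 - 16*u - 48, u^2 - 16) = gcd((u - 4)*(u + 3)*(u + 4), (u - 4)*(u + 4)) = u^2 - 16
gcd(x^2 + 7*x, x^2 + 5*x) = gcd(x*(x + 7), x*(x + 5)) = x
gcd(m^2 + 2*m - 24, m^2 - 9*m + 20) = m - 4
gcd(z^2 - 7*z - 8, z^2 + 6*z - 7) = 1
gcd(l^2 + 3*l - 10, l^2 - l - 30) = l + 5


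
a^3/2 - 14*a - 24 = (a/2 + 1)*(a - 6)*(a + 4)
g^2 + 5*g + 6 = (g + 2)*(g + 3)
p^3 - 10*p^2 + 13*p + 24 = (p - 8)*(p - 3)*(p + 1)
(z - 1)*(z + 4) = z^2 + 3*z - 4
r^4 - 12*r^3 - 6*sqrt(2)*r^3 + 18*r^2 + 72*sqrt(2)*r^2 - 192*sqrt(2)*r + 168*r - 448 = (r - 8)*(r - 4)*(r - 7*sqrt(2))*(r + sqrt(2))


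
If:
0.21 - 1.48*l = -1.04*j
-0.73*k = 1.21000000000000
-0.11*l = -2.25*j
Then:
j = 0.01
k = -1.66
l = 0.15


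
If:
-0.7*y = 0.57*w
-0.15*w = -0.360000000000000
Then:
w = 2.40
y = -1.95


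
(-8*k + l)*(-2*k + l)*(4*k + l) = 64*k^3 - 24*k^2*l - 6*k*l^2 + l^3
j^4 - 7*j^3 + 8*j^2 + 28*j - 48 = (j - 4)*(j - 3)*(j - 2)*(j + 2)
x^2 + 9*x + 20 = (x + 4)*(x + 5)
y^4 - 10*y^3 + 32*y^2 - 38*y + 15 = (y - 5)*(y - 3)*(y - 1)^2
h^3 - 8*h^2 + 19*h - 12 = (h - 4)*(h - 3)*(h - 1)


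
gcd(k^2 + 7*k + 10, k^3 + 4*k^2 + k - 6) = k + 2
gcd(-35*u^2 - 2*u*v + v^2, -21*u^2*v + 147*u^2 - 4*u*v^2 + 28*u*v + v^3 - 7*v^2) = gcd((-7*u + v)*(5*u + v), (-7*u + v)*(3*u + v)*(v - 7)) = 7*u - v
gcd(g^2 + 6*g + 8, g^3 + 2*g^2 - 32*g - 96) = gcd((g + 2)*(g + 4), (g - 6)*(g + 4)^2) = g + 4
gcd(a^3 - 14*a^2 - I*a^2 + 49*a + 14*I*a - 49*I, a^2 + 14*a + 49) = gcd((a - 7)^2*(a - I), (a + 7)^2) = 1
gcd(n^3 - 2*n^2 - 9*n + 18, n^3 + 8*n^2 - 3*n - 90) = n - 3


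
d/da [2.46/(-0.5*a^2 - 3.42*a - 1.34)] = (2.46*a + 8.4132)/(0.5*a^2 + 3.42*a + 1.34)^2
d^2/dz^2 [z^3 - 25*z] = 6*z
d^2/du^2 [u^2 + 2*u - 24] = 2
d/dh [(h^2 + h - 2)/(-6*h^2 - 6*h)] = (-2*h - 1)/(3*h^2*(h^2 + 2*h + 1))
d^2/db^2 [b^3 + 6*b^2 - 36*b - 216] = 6*b + 12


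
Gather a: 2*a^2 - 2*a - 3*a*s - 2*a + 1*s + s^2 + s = 2*a^2 + a*(-3*s - 4) + s^2 + 2*s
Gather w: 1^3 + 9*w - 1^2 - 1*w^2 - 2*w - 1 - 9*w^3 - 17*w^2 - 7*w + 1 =-9*w^3 - 18*w^2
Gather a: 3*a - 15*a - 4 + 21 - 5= 12 - 12*a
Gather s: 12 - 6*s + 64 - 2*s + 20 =96 - 8*s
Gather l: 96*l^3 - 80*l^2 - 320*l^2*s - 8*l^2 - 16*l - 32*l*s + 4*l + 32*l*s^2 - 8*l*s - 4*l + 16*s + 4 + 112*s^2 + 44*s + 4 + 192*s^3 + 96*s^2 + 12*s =96*l^3 + l^2*(-320*s - 88) + l*(32*s^2 - 40*s - 16) + 192*s^3 + 208*s^2 + 72*s + 8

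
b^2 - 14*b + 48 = (b - 8)*(b - 6)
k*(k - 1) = k^2 - k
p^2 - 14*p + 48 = (p - 8)*(p - 6)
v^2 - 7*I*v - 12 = (v - 4*I)*(v - 3*I)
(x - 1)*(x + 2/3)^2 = x^3 + x^2/3 - 8*x/9 - 4/9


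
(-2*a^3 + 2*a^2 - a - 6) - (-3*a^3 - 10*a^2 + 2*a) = a^3 + 12*a^2 - 3*a - 6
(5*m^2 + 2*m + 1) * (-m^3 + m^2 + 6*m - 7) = -5*m^5 + 3*m^4 + 31*m^3 - 22*m^2 - 8*m - 7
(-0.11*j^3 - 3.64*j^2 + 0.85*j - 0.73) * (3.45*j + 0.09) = -0.3795*j^4 - 12.5679*j^3 + 2.6049*j^2 - 2.442*j - 0.0657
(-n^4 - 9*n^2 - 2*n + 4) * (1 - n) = n^5 - n^4 + 9*n^3 - 7*n^2 - 6*n + 4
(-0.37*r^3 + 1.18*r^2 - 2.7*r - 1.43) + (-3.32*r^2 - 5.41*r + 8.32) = -0.37*r^3 - 2.14*r^2 - 8.11*r + 6.89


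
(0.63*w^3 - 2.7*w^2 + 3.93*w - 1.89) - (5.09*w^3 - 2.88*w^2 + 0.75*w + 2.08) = -4.46*w^3 + 0.18*w^2 + 3.18*w - 3.97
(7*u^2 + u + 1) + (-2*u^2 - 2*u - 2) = 5*u^2 - u - 1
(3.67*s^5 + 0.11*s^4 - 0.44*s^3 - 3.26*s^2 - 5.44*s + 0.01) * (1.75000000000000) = 6.4225*s^5 + 0.1925*s^4 - 0.77*s^3 - 5.705*s^2 - 9.52*s + 0.0175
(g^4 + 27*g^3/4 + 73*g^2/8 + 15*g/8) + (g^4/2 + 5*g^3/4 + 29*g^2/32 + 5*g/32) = 3*g^4/2 + 8*g^3 + 321*g^2/32 + 65*g/32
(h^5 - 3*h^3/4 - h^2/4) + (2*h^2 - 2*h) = h^5 - 3*h^3/4 + 7*h^2/4 - 2*h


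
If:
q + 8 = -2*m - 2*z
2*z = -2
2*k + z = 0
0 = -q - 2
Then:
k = 1/2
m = -2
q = -2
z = -1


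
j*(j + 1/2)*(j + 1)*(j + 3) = j^4 + 9*j^3/2 + 5*j^2 + 3*j/2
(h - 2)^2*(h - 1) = h^3 - 5*h^2 + 8*h - 4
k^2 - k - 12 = (k - 4)*(k + 3)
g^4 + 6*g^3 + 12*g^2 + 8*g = g*(g + 2)^3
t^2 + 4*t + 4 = (t + 2)^2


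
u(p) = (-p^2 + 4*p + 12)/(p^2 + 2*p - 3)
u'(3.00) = -1.00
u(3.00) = 1.25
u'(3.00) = -1.00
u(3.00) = 1.25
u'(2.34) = -2.17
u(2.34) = 2.22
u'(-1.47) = -1.58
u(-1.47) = -1.05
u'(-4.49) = -1.14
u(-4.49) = -3.19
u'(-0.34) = -2.41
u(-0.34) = -2.95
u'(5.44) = -0.22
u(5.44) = 0.11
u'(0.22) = -6.38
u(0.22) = -5.11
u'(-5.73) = -0.38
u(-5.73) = -2.38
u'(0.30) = -7.86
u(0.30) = -5.68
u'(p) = (4 - 2*p)/(p^2 + 2*p - 3) + (-2*p - 2)*(-p^2 + 4*p + 12)/(p^2 + 2*p - 3)^2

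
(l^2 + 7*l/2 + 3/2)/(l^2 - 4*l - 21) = (l + 1/2)/(l - 7)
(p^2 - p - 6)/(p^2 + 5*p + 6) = (p - 3)/(p + 3)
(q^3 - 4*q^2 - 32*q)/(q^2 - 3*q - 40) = q*(q + 4)/(q + 5)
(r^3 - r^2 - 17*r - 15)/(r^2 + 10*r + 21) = (r^2 - 4*r - 5)/(r + 7)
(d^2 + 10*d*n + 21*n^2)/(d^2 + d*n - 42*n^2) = (d + 3*n)/(d - 6*n)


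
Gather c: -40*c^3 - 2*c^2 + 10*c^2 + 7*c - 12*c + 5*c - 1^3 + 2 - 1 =-40*c^3 + 8*c^2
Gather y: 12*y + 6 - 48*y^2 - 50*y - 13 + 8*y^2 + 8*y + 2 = -40*y^2 - 30*y - 5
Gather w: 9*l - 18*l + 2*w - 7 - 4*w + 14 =-9*l - 2*w + 7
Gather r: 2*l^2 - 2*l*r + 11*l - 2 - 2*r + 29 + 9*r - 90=2*l^2 + 11*l + r*(7 - 2*l) - 63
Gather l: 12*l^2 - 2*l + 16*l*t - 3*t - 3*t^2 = 12*l^2 + l*(16*t - 2) - 3*t^2 - 3*t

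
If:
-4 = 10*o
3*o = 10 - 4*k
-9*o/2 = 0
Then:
No Solution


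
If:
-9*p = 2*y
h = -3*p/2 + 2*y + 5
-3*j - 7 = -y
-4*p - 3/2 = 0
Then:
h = 143/16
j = -85/48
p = -3/8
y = 27/16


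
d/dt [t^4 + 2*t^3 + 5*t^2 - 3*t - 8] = 4*t^3 + 6*t^2 + 10*t - 3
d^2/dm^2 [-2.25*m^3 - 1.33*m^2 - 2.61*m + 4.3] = -13.5*m - 2.66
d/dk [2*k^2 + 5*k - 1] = 4*k + 5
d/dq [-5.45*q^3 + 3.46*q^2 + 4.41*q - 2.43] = -16.35*q^2 + 6.92*q + 4.41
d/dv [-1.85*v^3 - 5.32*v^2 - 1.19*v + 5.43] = -5.55*v^2 - 10.64*v - 1.19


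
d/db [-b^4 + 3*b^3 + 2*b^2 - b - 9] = -4*b^3 + 9*b^2 + 4*b - 1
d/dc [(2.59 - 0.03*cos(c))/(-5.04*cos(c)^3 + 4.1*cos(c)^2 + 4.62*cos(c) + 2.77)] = (0.3024*cos(c)^3 - 39.2838*cos(c)^2 + 21.238*cos(c) + 12.0489)*sin(c)/(25.4016*cos(c)^6 - 41.328*cos(c)^5 - 29.7596*cos(c)^4 + 9.9624*cos(c)^3 + 44.0584*cos(c)^2 + 25.5948*cos(c) + 7.6729)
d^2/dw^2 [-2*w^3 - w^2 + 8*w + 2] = -12*w - 2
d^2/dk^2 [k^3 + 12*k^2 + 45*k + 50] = 6*k + 24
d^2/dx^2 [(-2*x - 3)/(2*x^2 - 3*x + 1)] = 2*(12*x*(2*x^2 - 3*x + 1) - (2*x + 3)*(4*x - 3)^2)/(2*x^2 - 3*x + 1)^3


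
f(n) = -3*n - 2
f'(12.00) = -3.00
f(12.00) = -38.00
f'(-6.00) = -3.00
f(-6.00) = 16.00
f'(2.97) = -3.00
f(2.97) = -10.91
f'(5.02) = -3.00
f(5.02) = -17.06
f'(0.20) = -3.00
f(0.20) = -2.60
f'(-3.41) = -3.00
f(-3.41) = 8.23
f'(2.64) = -3.00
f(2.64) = -9.92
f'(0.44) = -3.00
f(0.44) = -3.32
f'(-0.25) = -3.00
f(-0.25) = -1.25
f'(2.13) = -3.00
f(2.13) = -8.39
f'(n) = -3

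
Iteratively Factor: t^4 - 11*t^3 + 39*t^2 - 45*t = (t)*(t^3 - 11*t^2 + 39*t - 45) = t*(t - 5)*(t^2 - 6*t + 9) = t*(t - 5)*(t - 3)*(t - 3)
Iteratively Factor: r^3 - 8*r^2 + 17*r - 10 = (r - 5)*(r^2 - 3*r + 2) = (r - 5)*(r - 2)*(r - 1)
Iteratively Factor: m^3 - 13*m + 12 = (m - 3)*(m^2 + 3*m - 4) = (m - 3)*(m - 1)*(m + 4)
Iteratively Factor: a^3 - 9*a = (a + 3)*(a^2 - 3*a) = a*(a + 3)*(a - 3)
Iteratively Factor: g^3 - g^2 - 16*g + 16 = (g + 4)*(g^2 - 5*g + 4) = (g - 4)*(g + 4)*(g - 1)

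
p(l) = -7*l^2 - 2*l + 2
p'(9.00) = -128.00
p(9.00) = -583.00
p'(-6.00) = 82.00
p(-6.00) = -238.00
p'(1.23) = -19.22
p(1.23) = -11.05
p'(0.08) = -3.12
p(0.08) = 1.80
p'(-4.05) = 54.70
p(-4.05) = -104.72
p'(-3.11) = 41.54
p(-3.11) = -59.48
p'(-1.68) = 21.52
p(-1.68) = -14.40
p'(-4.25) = 57.50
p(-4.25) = -115.94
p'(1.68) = -25.52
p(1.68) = -21.12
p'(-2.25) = 29.50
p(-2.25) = -28.94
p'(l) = -14*l - 2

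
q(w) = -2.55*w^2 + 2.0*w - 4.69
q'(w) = 2.0 - 5.1*w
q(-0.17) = -5.10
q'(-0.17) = 2.87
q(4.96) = -57.50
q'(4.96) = -23.30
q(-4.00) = -53.49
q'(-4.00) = 22.40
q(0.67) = -4.49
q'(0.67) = -1.42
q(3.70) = -32.20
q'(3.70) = -16.87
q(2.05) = -11.31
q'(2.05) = -8.46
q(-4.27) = -59.72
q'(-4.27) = 23.78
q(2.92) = -20.59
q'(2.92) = -12.89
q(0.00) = -4.69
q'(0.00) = 2.00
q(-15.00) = -608.44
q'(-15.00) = 78.50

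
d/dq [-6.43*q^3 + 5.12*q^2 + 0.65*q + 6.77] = -19.29*q^2 + 10.24*q + 0.65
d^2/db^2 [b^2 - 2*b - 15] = 2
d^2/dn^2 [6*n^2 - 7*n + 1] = 12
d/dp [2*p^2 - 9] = 4*p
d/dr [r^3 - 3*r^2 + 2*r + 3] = 3*r^2 - 6*r + 2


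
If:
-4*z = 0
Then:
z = 0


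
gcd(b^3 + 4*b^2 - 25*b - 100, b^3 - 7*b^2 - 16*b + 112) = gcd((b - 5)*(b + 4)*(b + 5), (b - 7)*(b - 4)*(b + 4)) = b + 4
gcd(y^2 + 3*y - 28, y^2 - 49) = y + 7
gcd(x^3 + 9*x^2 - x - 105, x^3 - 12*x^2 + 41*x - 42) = x - 3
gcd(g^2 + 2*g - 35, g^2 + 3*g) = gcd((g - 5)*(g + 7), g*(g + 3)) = 1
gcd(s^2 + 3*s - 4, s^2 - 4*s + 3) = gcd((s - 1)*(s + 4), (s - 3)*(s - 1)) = s - 1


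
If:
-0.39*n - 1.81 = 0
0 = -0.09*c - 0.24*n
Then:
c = 12.38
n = -4.64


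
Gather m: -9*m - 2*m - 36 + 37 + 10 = 11 - 11*m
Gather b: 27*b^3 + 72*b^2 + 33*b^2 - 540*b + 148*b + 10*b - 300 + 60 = 27*b^3 + 105*b^2 - 382*b - 240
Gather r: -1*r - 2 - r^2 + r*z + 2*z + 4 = -r^2 + r*(z - 1) + 2*z + 2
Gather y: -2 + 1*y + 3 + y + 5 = 2*y + 6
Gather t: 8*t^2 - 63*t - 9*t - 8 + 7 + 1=8*t^2 - 72*t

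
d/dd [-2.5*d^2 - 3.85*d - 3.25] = -5.0*d - 3.85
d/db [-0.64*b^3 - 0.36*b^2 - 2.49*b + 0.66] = -1.92*b^2 - 0.72*b - 2.49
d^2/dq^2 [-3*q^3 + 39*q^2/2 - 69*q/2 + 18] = 39 - 18*q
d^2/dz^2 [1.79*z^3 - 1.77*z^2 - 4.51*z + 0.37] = 10.74*z - 3.54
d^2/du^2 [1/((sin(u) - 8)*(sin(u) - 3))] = (-4*sin(u)^4 + 33*sin(u)^3 - 19*sin(u)^2 - 330*sin(u) + 194)/((sin(u) - 8)^3*(sin(u) - 3)^3)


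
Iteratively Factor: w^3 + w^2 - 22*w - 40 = (w + 4)*(w^2 - 3*w - 10) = (w + 2)*(w + 4)*(w - 5)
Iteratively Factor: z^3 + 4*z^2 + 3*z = (z)*(z^2 + 4*z + 3) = z*(z + 3)*(z + 1)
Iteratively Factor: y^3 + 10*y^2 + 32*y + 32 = (y + 4)*(y^2 + 6*y + 8) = (y + 2)*(y + 4)*(y + 4)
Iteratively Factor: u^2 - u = (u)*(u - 1)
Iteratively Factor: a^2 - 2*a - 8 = (a + 2)*(a - 4)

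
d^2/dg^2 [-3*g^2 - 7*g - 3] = -6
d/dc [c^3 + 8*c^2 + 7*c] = 3*c^2 + 16*c + 7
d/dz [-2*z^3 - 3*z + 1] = -6*z^2 - 3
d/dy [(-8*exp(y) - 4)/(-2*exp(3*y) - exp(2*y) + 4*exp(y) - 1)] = 8*(-(2*exp(y) + 1)*(3*exp(2*y) + exp(y) - 2) + 2*exp(3*y) + exp(2*y) - 4*exp(y) + 1)*exp(y)/(2*exp(3*y) + exp(2*y) - 4*exp(y) + 1)^2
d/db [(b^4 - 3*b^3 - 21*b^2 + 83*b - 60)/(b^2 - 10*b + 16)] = (2*b^5 - 33*b^4 + 124*b^3 - 17*b^2 - 552*b + 728)/(b^4 - 20*b^3 + 132*b^2 - 320*b + 256)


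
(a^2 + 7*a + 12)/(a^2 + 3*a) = (a + 4)/a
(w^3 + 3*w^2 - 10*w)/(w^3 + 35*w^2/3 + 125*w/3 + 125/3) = 3*w*(w - 2)/(3*w^2 + 20*w + 25)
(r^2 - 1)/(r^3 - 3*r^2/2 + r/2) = 2*(r + 1)/(r*(2*r - 1))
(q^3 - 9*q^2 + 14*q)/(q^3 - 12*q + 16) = q*(q - 7)/(q^2 + 2*q - 8)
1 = 1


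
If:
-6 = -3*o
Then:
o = 2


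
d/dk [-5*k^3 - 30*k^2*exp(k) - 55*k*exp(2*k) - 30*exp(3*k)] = -30*k^2*exp(k) - 15*k^2 - 110*k*exp(2*k) - 60*k*exp(k) - 90*exp(3*k) - 55*exp(2*k)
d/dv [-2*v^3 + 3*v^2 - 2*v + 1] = -6*v^2 + 6*v - 2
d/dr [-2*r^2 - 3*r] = -4*r - 3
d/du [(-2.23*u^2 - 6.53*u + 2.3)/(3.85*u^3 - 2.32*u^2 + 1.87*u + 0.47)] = (8.5855*u^4 + 50.281*u^3 - 45.8847*u^2 + 8.5758*u - 7.3701)/(14.8225*u^6 - 17.864*u^5 + 19.7814*u^4 - 5.0578*u^3 + 1.3161*u^2 + 1.7578*u + 0.2209)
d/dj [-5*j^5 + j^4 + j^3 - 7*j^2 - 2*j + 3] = -25*j^4 + 4*j^3 + 3*j^2 - 14*j - 2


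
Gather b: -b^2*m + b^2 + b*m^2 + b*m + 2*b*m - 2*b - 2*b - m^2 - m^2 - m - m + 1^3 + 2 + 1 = b^2*(1 - m) + b*(m^2 + 3*m - 4) - 2*m^2 - 2*m + 4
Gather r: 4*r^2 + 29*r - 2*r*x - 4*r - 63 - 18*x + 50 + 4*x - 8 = 4*r^2 + r*(25 - 2*x) - 14*x - 21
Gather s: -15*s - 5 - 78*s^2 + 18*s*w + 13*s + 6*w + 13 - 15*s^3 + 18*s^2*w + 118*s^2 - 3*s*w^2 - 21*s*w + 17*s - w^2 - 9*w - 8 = -15*s^3 + s^2*(18*w + 40) + s*(-3*w^2 - 3*w + 15) - w^2 - 3*w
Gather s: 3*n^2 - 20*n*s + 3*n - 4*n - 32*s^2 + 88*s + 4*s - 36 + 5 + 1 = 3*n^2 - n - 32*s^2 + s*(92 - 20*n) - 30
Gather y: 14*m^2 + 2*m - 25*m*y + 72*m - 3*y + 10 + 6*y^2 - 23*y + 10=14*m^2 + 74*m + 6*y^2 + y*(-25*m - 26) + 20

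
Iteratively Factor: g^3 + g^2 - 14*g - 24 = (g + 3)*(g^2 - 2*g - 8) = (g - 4)*(g + 3)*(g + 2)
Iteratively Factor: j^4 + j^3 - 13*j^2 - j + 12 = (j + 4)*(j^3 - 3*j^2 - j + 3) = (j - 1)*(j + 4)*(j^2 - 2*j - 3) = (j - 3)*(j - 1)*(j + 4)*(j + 1)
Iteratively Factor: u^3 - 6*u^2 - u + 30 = (u + 2)*(u^2 - 8*u + 15) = (u - 3)*(u + 2)*(u - 5)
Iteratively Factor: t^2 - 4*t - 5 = (t - 5)*(t + 1)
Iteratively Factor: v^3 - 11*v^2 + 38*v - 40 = (v - 4)*(v^2 - 7*v + 10) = (v - 5)*(v - 4)*(v - 2)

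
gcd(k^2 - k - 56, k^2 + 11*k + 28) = k + 7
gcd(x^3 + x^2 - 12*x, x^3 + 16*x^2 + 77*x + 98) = 1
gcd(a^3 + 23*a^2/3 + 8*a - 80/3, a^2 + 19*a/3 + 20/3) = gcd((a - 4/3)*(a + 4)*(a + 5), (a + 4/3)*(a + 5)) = a + 5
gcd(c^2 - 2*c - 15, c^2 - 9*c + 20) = c - 5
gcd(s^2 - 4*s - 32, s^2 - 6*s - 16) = s - 8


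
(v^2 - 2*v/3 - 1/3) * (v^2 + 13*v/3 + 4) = v^4 + 11*v^3/3 + 7*v^2/9 - 37*v/9 - 4/3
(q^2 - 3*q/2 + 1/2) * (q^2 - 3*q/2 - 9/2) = q^4 - 3*q^3 - 7*q^2/4 + 6*q - 9/4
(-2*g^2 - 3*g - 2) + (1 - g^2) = -3*g^2 - 3*g - 1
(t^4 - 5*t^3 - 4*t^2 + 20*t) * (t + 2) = t^5 - 3*t^4 - 14*t^3 + 12*t^2 + 40*t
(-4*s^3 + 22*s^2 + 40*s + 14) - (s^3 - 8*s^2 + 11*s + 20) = -5*s^3 + 30*s^2 + 29*s - 6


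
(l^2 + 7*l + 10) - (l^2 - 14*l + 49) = 21*l - 39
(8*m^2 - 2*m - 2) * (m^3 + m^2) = 8*m^5 + 6*m^4 - 4*m^3 - 2*m^2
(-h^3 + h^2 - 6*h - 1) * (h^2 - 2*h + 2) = -h^5 + 3*h^4 - 10*h^3 + 13*h^2 - 10*h - 2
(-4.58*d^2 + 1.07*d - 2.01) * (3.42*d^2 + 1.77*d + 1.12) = -15.6636*d^4 - 4.4472*d^3 - 10.1099*d^2 - 2.3593*d - 2.2512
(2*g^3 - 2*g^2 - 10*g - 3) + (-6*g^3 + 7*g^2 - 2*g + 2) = -4*g^3 + 5*g^2 - 12*g - 1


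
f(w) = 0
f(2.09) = 0.00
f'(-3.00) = 0.00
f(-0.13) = 0.00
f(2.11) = 0.00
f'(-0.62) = 0.00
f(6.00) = 0.00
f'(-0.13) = 0.00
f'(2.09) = 0.00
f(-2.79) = 0.00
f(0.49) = 0.00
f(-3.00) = 0.00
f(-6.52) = 0.00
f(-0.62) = 0.00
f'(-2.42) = 0.00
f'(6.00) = 0.00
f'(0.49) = 0.00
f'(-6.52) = 0.00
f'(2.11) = 0.00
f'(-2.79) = 0.00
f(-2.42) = 0.00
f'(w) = 0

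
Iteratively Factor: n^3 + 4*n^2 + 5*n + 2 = (n + 1)*(n^2 + 3*n + 2) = (n + 1)*(n + 2)*(n + 1)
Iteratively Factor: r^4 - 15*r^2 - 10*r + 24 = (r + 2)*(r^3 - 2*r^2 - 11*r + 12) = (r - 1)*(r + 2)*(r^2 - r - 12) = (r - 4)*(r - 1)*(r + 2)*(r + 3)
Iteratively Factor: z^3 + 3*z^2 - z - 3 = (z + 1)*(z^2 + 2*z - 3) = (z + 1)*(z + 3)*(z - 1)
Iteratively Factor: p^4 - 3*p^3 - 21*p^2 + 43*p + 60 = (p + 4)*(p^3 - 7*p^2 + 7*p + 15) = (p - 3)*(p + 4)*(p^2 - 4*p - 5) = (p - 3)*(p + 1)*(p + 4)*(p - 5)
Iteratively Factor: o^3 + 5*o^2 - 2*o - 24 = (o + 3)*(o^2 + 2*o - 8) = (o - 2)*(o + 3)*(o + 4)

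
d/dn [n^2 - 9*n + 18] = 2*n - 9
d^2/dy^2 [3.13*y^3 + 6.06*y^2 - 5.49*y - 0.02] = 18.78*y + 12.12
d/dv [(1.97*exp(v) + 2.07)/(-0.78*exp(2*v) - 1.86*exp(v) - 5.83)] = (1.5366*exp(2*v) + 3.2292*exp(v) - 7.6349)*exp(v)/(0.6084*exp(4*v) + 2.9016*exp(3*v) + 12.5544*exp(2*v) + 21.6876*exp(v) + 33.9889)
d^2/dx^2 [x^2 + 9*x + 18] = 2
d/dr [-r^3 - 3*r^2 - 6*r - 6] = -3*r^2 - 6*r - 6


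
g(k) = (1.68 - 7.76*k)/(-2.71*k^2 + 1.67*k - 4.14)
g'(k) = (1.68 - 7.76*k)*(5.42*k - 1.67)/(-2.71*k^2 + 1.67*k - 4.14)^2 - 7.76/(-2.71*k^2 + 1.67*k - 4.14) = (-21.0296*k^2 + 9.1056*k + 29.3208)/(7.3441*k^4 - 9.0514*k^3 + 25.2277*k^2 - 13.8276*k + 17.1396)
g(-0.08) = -0.54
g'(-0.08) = 1.55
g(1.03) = 1.19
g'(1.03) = 0.58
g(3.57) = 0.80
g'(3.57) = -0.19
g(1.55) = 1.28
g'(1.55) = -0.11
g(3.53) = 0.80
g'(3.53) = -0.20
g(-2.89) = -0.76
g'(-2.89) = -0.17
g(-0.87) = -1.10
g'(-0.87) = 0.09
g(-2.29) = -0.88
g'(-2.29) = -0.21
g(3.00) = 0.92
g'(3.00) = -0.24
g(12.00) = 0.24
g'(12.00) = -0.02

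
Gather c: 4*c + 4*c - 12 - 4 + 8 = 8*c - 8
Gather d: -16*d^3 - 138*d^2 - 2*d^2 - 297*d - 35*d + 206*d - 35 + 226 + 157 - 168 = -16*d^3 - 140*d^2 - 126*d + 180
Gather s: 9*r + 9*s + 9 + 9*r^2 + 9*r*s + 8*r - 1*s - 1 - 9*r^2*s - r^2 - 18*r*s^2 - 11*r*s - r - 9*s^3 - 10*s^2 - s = 8*r^2 + 16*r - 9*s^3 + s^2*(-18*r - 10) + s*(-9*r^2 - 2*r + 7) + 8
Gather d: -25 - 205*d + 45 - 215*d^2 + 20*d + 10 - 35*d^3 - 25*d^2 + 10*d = -35*d^3 - 240*d^2 - 175*d + 30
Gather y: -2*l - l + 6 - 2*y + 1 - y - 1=-3*l - 3*y + 6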